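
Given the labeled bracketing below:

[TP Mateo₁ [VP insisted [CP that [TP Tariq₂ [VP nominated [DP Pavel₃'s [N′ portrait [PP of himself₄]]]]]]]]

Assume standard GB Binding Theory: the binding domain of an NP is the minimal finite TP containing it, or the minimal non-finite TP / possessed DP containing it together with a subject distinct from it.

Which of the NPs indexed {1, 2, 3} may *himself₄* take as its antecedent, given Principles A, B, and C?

{3}

*himself* is an anaphor, so Principle A applies: it must be bound in its binding domain.
Binding domain of *himself₄*: the possessed DP, whose subject is Pavel₃.
*Mateo₁* c-commands the anaphor but is outside its binding domain → cannot satisfy Principle A.
*Tariq₂* c-commands the anaphor but is outside its binding domain → cannot satisfy Principle A.
*Pavel₃* c-commands the anaphor within its binding domain → licit binder.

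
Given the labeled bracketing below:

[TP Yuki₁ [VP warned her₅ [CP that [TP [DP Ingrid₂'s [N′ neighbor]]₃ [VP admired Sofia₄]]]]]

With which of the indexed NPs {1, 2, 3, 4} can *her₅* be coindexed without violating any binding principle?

none

*her* is a pronoun, so Principle B applies: it must be free in its binding domain.
Binding domain of *her₅*: the matrix TP, whose subject is Yuki₁.
*Yuki₁* c-commands the pronoun within its binding domain → coindexation would violate Principle B.
*Ingrid₂*: the pronoun c-commands this R-expression → coindexation would violate Principle C on *Ingrid₂*.
*[Ingrid₂'s neighbor]₃*: the pronoun c-commands this R-expression → coindexation would violate Principle C on *[Ingrid₂'s neighbor]₃*.
*Sofia₄*: the pronoun c-commands this R-expression → coindexation would violate Principle C on *Sofia₄*.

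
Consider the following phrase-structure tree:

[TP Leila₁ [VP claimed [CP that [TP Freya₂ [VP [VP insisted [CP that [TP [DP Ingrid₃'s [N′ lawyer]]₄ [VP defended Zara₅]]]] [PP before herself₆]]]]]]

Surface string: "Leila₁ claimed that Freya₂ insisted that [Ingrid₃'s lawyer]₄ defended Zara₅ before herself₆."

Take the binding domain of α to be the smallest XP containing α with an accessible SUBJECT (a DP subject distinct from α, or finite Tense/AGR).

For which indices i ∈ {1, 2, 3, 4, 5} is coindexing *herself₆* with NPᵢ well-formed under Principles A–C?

{2}

*herself* is an anaphor, so Principle A applies: it must be bound in its binding domain.
Binding domain of *herself₆*: the embedded TP, whose subject is Freya₂.
*Leila₁* c-commands the anaphor but is outside its binding domain → cannot satisfy Principle A.
*Freya₂* c-commands the anaphor within its binding domain → licit binder.
*Ingrid₃* does not c-command the anaphor → cannot bind it.
*[Ingrid₃'s lawyer]₄* does not c-command the anaphor → cannot bind it.
*Zara₅* does not c-command the anaphor → cannot bind it.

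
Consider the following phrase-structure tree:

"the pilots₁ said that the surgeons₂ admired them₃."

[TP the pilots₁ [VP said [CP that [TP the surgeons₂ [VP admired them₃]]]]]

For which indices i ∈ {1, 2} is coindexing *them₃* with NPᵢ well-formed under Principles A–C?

{1}

*them* is a pronoun, so Principle B applies: it must be free in its binding domain.
Binding domain of *them₃*: the embedded TP, whose subject is the surgeons₂.
*the pilots₁* c-commands the pronoun but from outside its binding domain, and is not c-commanded by it → coindexation permitted.
*the surgeons₂* c-commands the pronoun within its binding domain → coindexation would violate Principle B.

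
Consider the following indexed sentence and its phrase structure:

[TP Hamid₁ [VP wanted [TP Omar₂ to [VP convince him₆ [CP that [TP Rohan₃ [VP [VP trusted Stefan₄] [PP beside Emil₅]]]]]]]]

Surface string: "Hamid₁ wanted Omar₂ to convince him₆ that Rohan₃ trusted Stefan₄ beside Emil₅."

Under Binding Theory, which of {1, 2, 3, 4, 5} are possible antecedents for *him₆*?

{1}

*him* is a pronoun, so Principle B applies: it must be free in its binding domain.
Binding domain of *him₆*: the embedded TP, whose subject is Omar₂.
*Hamid₁* c-commands the pronoun but from outside its binding domain, and is not c-commanded by it → coindexation permitted.
*Omar₂* c-commands the pronoun within its binding domain → coindexation would violate Principle B.
*Rohan₃*: the pronoun c-commands this R-expression → coindexation would violate Principle C on *Rohan₃*.
*Stefan₄*: the pronoun c-commands this R-expression → coindexation would violate Principle C on *Stefan₄*.
*Emil₅*: the pronoun c-commands this R-expression → coindexation would violate Principle C on *Emil₅*.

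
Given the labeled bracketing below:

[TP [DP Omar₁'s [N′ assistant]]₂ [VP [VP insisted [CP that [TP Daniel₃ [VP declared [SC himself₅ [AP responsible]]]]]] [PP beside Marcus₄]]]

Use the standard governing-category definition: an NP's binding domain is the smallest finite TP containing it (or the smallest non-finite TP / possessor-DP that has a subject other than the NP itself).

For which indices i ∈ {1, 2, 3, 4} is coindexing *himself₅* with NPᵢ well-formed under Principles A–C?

{3}

*himself* is an anaphor, so Principle A applies: it must be bound in its binding domain.
Binding domain of *himself₅*: the embedded TP, whose subject is Daniel₃.
*Omar₁* does not c-command the anaphor → cannot bind it.
*[Omar₁'s assistant]₂* c-commands the anaphor but is outside its binding domain → cannot satisfy Principle A.
*Daniel₃* c-commands the anaphor within its binding domain → licit binder.
*Marcus₄* does not c-command the anaphor → cannot bind it.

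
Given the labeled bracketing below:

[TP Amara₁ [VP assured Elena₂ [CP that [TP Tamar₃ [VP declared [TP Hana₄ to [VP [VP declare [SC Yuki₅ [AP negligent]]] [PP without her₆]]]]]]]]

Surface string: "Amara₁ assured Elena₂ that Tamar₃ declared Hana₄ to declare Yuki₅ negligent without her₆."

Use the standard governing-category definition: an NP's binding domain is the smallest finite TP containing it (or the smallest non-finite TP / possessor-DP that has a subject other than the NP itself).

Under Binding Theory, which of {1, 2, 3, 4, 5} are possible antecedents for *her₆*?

*her* is a pronoun, so Principle B applies: it must be free in its binding domain.
Binding domain of *her₆*: the embedded TP, whose subject is Hana₄.
*Amara₁* c-commands the pronoun but from outside its binding domain, and is not c-commanded by it → coindexation permitted.
*Elena₂* c-commands the pronoun but from outside its binding domain, and is not c-commanded by it → coindexation permitted.
*Tamar₃* c-commands the pronoun but from outside its binding domain, and is not c-commanded by it → coindexation permitted.
*Hana₄* c-commands the pronoun within its binding domain → coindexation would violate Principle B.
*Yuki₅* and the pronoun do not c-command one another → neither Principle B nor Principle C is at stake; coindexation permitted.

{1, 2, 3, 5}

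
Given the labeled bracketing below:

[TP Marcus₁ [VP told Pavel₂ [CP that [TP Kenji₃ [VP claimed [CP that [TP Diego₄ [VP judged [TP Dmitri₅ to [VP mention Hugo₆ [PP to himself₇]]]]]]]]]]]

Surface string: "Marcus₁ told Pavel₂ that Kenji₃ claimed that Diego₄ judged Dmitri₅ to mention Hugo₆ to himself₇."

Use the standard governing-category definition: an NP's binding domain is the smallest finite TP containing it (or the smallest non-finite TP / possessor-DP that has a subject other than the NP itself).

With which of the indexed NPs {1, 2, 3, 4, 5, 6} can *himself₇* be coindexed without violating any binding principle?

*himself* is an anaphor, so Principle A applies: it must be bound in its binding domain.
Binding domain of *himself₇*: the embedded TP, whose subject is Dmitri₅.
*Marcus₁* c-commands the anaphor but is outside its binding domain → cannot satisfy Principle A.
*Pavel₂* c-commands the anaphor but is outside its binding domain → cannot satisfy Principle A.
*Kenji₃* c-commands the anaphor but is outside its binding domain → cannot satisfy Principle A.
*Diego₄* c-commands the anaphor but is outside its binding domain → cannot satisfy Principle A.
*Dmitri₅* c-commands the anaphor within its binding domain → licit binder.
*Hugo₆* c-commands the anaphor within its binding domain → licit binder.

{5, 6}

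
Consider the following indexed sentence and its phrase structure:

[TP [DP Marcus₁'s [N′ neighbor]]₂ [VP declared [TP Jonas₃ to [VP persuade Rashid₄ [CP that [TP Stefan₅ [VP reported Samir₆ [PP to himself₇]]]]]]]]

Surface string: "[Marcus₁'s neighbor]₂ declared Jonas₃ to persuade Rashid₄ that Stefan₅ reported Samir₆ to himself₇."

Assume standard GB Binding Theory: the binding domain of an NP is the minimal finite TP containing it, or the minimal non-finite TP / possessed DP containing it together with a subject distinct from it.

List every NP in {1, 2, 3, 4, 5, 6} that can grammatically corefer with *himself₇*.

{5, 6}

*himself* is an anaphor, so Principle A applies: it must be bound in its binding domain.
Binding domain of *himself₇*: the embedded TP, whose subject is Stefan₅.
*Marcus₁* does not c-command the anaphor → cannot bind it.
*[Marcus₁'s neighbor]₂* c-commands the anaphor but is outside its binding domain → cannot satisfy Principle A.
*Jonas₃* c-commands the anaphor but is outside its binding domain → cannot satisfy Principle A.
*Rashid₄* c-commands the anaphor but is outside its binding domain → cannot satisfy Principle A.
*Stefan₅* c-commands the anaphor within its binding domain → licit binder.
*Samir₆* c-commands the anaphor within its binding domain → licit binder.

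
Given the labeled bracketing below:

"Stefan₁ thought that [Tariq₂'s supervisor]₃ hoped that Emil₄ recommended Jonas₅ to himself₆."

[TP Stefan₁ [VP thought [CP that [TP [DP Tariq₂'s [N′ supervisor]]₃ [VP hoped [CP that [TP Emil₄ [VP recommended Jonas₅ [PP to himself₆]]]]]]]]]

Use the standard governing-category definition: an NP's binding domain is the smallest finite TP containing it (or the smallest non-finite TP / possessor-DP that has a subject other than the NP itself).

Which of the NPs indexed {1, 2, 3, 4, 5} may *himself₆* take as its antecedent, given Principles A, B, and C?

{4, 5}

*himself* is an anaphor, so Principle A applies: it must be bound in its binding domain.
Binding domain of *himself₆*: the embedded TP, whose subject is Emil₄.
*Stefan₁* c-commands the anaphor but is outside its binding domain → cannot satisfy Principle A.
*Tariq₂* does not c-command the anaphor → cannot bind it.
*[Tariq₂'s supervisor]₃* c-commands the anaphor but is outside its binding domain → cannot satisfy Principle A.
*Emil₄* c-commands the anaphor within its binding domain → licit binder.
*Jonas₅* c-commands the anaphor within its binding domain → licit binder.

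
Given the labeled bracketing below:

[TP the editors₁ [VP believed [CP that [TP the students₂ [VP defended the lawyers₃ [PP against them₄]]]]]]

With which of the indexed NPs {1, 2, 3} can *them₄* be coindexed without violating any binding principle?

{1}

*them* is a pronoun, so Principle B applies: it must be free in its binding domain.
Binding domain of *them₄*: the embedded TP, whose subject is the students₂.
*the editors₁* c-commands the pronoun but from outside its binding domain, and is not c-commanded by it → coindexation permitted.
*the students₂* c-commands the pronoun within its binding domain → coindexation would violate Principle B.
*the lawyers₃* c-commands the pronoun within its binding domain → coindexation would violate Principle B.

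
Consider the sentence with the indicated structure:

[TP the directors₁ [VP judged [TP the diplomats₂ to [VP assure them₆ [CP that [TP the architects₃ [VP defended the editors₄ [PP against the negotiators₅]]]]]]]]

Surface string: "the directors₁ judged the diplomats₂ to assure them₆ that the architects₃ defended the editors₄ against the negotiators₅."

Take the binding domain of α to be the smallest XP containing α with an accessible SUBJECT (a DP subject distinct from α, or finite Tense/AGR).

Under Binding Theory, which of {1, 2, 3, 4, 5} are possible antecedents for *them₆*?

{1}

*them* is a pronoun, so Principle B applies: it must be free in its binding domain.
Binding domain of *them₆*: the embedded TP, whose subject is the diplomats₂.
*the directors₁* c-commands the pronoun but from outside its binding domain, and is not c-commanded by it → coindexation permitted.
*the diplomats₂* c-commands the pronoun within its binding domain → coindexation would violate Principle B.
*the architects₃*: the pronoun c-commands this R-expression → coindexation would violate Principle C on *the architects₃*.
*the editors₄*: the pronoun c-commands this R-expression → coindexation would violate Principle C on *the editors₄*.
*the negotiators₅*: the pronoun c-commands this R-expression → coindexation would violate Principle C on *the negotiators₅*.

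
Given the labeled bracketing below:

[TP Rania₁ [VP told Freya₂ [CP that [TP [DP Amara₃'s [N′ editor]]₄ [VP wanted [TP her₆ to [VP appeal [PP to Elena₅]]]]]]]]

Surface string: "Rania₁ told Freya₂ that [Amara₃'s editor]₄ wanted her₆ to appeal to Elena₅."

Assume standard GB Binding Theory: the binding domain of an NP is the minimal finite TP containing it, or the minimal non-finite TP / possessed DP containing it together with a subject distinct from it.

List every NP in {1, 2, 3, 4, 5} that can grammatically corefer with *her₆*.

{1, 2, 3}

*her* is a pronoun, so Principle B applies: it must be free in its binding domain.
Binding domain of *her₆*: the embedded TP, whose subject is [Amara₃'s editor]₄.
*Rania₁* c-commands the pronoun but from outside its binding domain, and is not c-commanded by it → coindexation permitted.
*Freya₂* c-commands the pronoun but from outside its binding domain, and is not c-commanded by it → coindexation permitted.
*Amara₃* and the pronoun do not c-command one another → neither Principle B nor Principle C is at stake; coindexation permitted.
*[Amara₃'s editor]₄* c-commands the pronoun within its binding domain → coindexation would violate Principle B.
*Elena₅*: the pronoun c-commands this R-expression → coindexation would violate Principle C on *Elena₅*.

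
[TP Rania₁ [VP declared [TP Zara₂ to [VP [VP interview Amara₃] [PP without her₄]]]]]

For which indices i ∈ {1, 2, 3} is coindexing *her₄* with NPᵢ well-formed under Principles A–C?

{1, 3}

*her* is a pronoun, so Principle B applies: it must be free in its binding domain.
Binding domain of *her₄*: the embedded TP, whose subject is Zara₂.
*Rania₁* c-commands the pronoun but from outside its binding domain, and is not c-commanded by it → coindexation permitted.
*Zara₂* c-commands the pronoun within its binding domain → coindexation would violate Principle B.
*Amara₃* and the pronoun do not c-command one another → neither Principle B nor Principle C is at stake; coindexation permitted.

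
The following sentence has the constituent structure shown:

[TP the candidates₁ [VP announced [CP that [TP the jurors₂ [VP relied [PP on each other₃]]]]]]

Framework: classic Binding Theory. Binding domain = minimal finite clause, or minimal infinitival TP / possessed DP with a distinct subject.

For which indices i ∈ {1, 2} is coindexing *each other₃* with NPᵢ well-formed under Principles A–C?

{2}

*each other* is an anaphor, so Principle A applies: it must be bound in its binding domain.
Binding domain of *each other₃*: the embedded TP, whose subject is the jurors₂.
*the candidates₁* c-commands the anaphor but is outside its binding domain → cannot satisfy Principle A.
*the jurors₂* c-commands the anaphor within its binding domain → licit binder.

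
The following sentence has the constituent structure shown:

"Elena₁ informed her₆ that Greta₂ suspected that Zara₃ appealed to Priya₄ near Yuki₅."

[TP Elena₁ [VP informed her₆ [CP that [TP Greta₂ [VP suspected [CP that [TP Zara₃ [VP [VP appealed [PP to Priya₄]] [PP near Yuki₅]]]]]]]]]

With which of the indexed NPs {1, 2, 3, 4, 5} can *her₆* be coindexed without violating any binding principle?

none

*her* is a pronoun, so Principle B applies: it must be free in its binding domain.
Binding domain of *her₆*: the matrix TP, whose subject is Elena₁.
*Elena₁* c-commands the pronoun within its binding domain → coindexation would violate Principle B.
*Greta₂*: the pronoun c-commands this R-expression → coindexation would violate Principle C on *Greta₂*.
*Zara₃*: the pronoun c-commands this R-expression → coindexation would violate Principle C on *Zara₃*.
*Priya₄*: the pronoun c-commands this R-expression → coindexation would violate Principle C on *Priya₄*.
*Yuki₅*: the pronoun c-commands this R-expression → coindexation would violate Principle C on *Yuki₅*.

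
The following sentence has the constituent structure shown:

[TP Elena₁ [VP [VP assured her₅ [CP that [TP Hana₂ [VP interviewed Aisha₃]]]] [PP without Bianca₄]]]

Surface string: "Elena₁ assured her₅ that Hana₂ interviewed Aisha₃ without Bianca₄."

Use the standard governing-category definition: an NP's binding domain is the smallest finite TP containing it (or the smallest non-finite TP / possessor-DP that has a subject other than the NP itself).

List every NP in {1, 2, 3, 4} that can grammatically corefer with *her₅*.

{4}

*her* is a pronoun, so Principle B applies: it must be free in its binding domain.
Binding domain of *her₅*: the matrix TP, whose subject is Elena₁.
*Elena₁* c-commands the pronoun within its binding domain → coindexation would violate Principle B.
*Hana₂*: the pronoun c-commands this R-expression → coindexation would violate Principle C on *Hana₂*.
*Aisha₃*: the pronoun c-commands this R-expression → coindexation would violate Principle C on *Aisha₃*.
*Bianca₄* and the pronoun do not c-command one another → neither Principle B nor Principle C is at stake; coindexation permitted.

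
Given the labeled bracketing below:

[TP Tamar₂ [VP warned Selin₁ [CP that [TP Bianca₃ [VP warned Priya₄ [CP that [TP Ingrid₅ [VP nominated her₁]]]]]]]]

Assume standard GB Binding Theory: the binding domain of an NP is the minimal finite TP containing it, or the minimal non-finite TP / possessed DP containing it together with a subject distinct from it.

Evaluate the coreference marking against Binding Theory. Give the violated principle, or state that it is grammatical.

grammatical

The two coindexed NPs are *Selin₁* and *her₁*.
*her₁* is a pronoun; its binding domain is the embedded TP, whose subject is Ingrid₅. Within that domain it is c-commanded only by *Ingrid₅*, which carries a different index — the pronoun is free locally, so Principle B holds.
*Selin₁* is an R-expression; *her₁* does not c-command it, and no other NP shares its index, so Principle C is satisfied.
All principles are respected.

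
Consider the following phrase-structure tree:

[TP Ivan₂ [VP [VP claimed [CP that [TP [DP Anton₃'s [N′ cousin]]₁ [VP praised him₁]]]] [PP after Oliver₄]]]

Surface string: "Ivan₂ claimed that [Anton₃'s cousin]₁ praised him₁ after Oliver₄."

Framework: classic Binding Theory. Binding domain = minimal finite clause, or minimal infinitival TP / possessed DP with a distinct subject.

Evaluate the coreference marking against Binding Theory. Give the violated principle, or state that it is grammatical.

The two coindexed NPs are *[Anton₃'s cousin]₁* and *him₁*.
*him₁* is a pronoun. Its binding domain is the embedded TP, whose subject is [Anton₃'s cousin]₁.
*[Anton₃'s cousin]₁* c-commands it within that domain and carries the same index.
The pronoun is locally bound → Principle B violation.

Principle B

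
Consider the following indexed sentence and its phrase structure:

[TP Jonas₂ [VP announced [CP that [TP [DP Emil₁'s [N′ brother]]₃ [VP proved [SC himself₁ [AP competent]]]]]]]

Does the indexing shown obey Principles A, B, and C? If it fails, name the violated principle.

Principle A

The two coindexed NPs are *Emil₁* and *himself₁*.
*himself₁* is an anaphor. Principle A requires it to be bound within its binding domain — the embedded TP, whose subject is [Emil₁'s brother]₃.
Within that domain it is c-commanded by *[Emil₁'s brother]₃*, which does not share its index.
*Emil₁* does not c-command the anaphor at all.
The anaphor is unbound in its domain → Principle A violation.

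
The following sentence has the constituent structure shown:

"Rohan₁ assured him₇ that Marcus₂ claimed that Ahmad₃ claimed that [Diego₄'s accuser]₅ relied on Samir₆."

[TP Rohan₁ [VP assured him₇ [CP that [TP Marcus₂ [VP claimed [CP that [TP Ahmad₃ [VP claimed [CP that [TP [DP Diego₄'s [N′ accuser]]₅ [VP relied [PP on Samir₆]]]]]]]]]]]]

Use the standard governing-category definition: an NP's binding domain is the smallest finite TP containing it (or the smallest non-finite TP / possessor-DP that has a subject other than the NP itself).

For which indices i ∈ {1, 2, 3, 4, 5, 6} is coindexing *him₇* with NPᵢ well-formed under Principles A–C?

*him* is a pronoun, so Principle B applies: it must be free in its binding domain.
Binding domain of *him₇*: the matrix TP, whose subject is Rohan₁.
*Rohan₁* c-commands the pronoun within its binding domain → coindexation would violate Principle B.
*Marcus₂*: the pronoun c-commands this R-expression → coindexation would violate Principle C on *Marcus₂*.
*Ahmad₃*: the pronoun c-commands this R-expression → coindexation would violate Principle C on *Ahmad₃*.
*Diego₄*: the pronoun c-commands this R-expression → coindexation would violate Principle C on *Diego₄*.
*[Diego₄'s accuser]₅*: the pronoun c-commands this R-expression → coindexation would violate Principle C on *[Diego₄'s accuser]₅*.
*Samir₆*: the pronoun c-commands this R-expression → coindexation would violate Principle C on *Samir₆*.

none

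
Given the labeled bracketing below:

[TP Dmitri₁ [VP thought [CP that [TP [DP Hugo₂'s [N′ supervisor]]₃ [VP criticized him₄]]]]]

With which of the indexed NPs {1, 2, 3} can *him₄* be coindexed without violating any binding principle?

{1, 2}

*him* is a pronoun, so Principle B applies: it must be free in its binding domain.
Binding domain of *him₄*: the embedded TP, whose subject is [Hugo₂'s supervisor]₃.
*Dmitri₁* c-commands the pronoun but from outside its binding domain, and is not c-commanded by it → coindexation permitted.
*Hugo₂* and the pronoun do not c-command one another → neither Principle B nor Principle C is at stake; coindexation permitted.
*[Hugo₂'s supervisor]₃* c-commands the pronoun within its binding domain → coindexation would violate Principle B.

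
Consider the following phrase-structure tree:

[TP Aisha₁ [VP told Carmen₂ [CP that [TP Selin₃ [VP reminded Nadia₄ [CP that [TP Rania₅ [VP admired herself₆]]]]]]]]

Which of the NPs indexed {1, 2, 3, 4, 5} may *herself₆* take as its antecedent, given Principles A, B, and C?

*herself* is an anaphor, so Principle A applies: it must be bound in its binding domain.
Binding domain of *herself₆*: the embedded TP, whose subject is Rania₅.
*Aisha₁* c-commands the anaphor but is outside its binding domain → cannot satisfy Principle A.
*Carmen₂* c-commands the anaphor but is outside its binding domain → cannot satisfy Principle A.
*Selin₃* c-commands the anaphor but is outside its binding domain → cannot satisfy Principle A.
*Nadia₄* c-commands the anaphor but is outside its binding domain → cannot satisfy Principle A.
*Rania₅* c-commands the anaphor within its binding domain → licit binder.

{5}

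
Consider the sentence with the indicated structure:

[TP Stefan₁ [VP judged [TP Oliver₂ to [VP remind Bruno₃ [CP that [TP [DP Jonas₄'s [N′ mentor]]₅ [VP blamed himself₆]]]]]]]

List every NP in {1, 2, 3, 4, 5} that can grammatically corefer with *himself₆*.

{5}

*himself* is an anaphor, so Principle A applies: it must be bound in its binding domain.
Binding domain of *himself₆*: the embedded TP, whose subject is [Jonas₄'s mentor]₅.
*Stefan₁* c-commands the anaphor but is outside its binding domain → cannot satisfy Principle A.
*Oliver₂* c-commands the anaphor but is outside its binding domain → cannot satisfy Principle A.
*Bruno₃* c-commands the anaphor but is outside its binding domain → cannot satisfy Principle A.
*Jonas₄* does not c-command the anaphor → cannot bind it.
*[Jonas₄'s mentor]₅* c-commands the anaphor within its binding domain → licit binder.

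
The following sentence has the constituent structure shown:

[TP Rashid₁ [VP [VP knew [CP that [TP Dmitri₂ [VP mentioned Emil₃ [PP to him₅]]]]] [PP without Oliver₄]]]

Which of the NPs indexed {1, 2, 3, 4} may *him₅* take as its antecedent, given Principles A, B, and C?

{1, 4}

*him* is a pronoun, so Principle B applies: it must be free in its binding domain.
Binding domain of *him₅*: the embedded TP, whose subject is Dmitri₂.
*Rashid₁* c-commands the pronoun but from outside its binding domain, and is not c-commanded by it → coindexation permitted.
*Dmitri₂* c-commands the pronoun within its binding domain → coindexation would violate Principle B.
*Emil₃* c-commands the pronoun within its binding domain → coindexation would violate Principle B.
*Oliver₄* and the pronoun do not c-command one another → neither Principle B nor Principle C is at stake; coindexation permitted.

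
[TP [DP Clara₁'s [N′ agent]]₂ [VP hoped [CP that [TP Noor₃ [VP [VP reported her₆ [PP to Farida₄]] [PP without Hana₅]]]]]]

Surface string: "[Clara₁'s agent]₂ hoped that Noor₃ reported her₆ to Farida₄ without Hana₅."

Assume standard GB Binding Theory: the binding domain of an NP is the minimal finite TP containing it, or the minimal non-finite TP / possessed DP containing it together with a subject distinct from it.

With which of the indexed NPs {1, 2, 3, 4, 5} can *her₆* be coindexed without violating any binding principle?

{1, 2, 5}

*her* is a pronoun, so Principle B applies: it must be free in its binding domain.
Binding domain of *her₆*: the embedded TP, whose subject is Noor₃.
*Clara₁* and the pronoun do not c-command one another → neither Principle B nor Principle C is at stake; coindexation permitted.
*[Clara₁'s agent]₂* c-commands the pronoun but from outside its binding domain, and is not c-commanded by it → coindexation permitted.
*Noor₃* c-commands the pronoun within its binding domain → coindexation would violate Principle B.
*Farida₄*: the pronoun c-commands this R-expression → coindexation would violate Principle C on *Farida₄*.
*Hana₅* and the pronoun do not c-command one another → neither Principle B nor Principle C is at stake; coindexation permitted.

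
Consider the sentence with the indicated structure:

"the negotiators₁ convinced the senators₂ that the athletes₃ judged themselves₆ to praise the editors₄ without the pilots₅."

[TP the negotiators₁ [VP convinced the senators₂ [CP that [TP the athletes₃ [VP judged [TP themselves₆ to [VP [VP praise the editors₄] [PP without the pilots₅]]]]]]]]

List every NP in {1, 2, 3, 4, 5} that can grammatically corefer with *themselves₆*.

*themselves* is an anaphor, so Principle A applies: it must be bound in its binding domain.
Binding domain of *themselves₆*: the embedded TP, whose subject is the athletes₃.
*the negotiators₁* c-commands the anaphor but is outside its binding domain → cannot satisfy Principle A.
*the senators₂* c-commands the anaphor but is outside its binding domain → cannot satisfy Principle A.
*the athletes₃* c-commands the anaphor within its binding domain → licit binder.
*the editors₄* does not c-command the anaphor → cannot bind it.
*the pilots₅* does not c-command the anaphor → cannot bind it.

{3}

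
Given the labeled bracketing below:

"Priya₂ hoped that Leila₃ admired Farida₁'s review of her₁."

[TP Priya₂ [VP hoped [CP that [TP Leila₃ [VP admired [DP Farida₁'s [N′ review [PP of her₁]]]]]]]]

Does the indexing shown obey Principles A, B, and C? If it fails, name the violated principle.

Principle B

The two coindexed NPs are *Farida₁* and *her₁*.
*her₁* is a pronoun. Its binding domain is the possessed DP, whose subject is Farida₁.
*Farida₁* c-commands it within that domain and carries the same index.
The pronoun is locally bound → Principle B violation.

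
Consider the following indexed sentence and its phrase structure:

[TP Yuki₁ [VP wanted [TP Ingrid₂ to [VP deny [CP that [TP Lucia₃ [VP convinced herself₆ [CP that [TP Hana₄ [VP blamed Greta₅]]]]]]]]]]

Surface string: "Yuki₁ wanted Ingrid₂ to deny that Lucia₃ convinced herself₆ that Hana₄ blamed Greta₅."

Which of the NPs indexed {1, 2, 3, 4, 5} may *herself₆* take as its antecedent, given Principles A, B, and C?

*herself* is an anaphor, so Principle A applies: it must be bound in its binding domain.
Binding domain of *herself₆*: the embedded TP, whose subject is Lucia₃.
*Yuki₁* c-commands the anaphor but is outside its binding domain → cannot satisfy Principle A.
*Ingrid₂* c-commands the anaphor but is outside its binding domain → cannot satisfy Principle A.
*Lucia₃* c-commands the anaphor within its binding domain → licit binder.
*Hana₄* does not c-command the anaphor → cannot bind it.
*Greta₅* does not c-command the anaphor → cannot bind it.

{3}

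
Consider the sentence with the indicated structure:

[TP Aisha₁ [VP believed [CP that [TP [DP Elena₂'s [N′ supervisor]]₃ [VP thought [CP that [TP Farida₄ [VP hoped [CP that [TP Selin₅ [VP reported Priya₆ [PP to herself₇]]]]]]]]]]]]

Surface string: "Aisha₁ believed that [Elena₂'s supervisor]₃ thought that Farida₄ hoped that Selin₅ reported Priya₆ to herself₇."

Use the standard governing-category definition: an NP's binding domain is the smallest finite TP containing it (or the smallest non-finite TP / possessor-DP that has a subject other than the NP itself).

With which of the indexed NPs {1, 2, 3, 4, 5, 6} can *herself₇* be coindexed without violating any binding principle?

*herself* is an anaphor, so Principle A applies: it must be bound in its binding domain.
Binding domain of *herself₇*: the embedded TP, whose subject is Selin₅.
*Aisha₁* c-commands the anaphor but is outside its binding domain → cannot satisfy Principle A.
*Elena₂* does not c-command the anaphor → cannot bind it.
*[Elena₂'s supervisor]₃* c-commands the anaphor but is outside its binding domain → cannot satisfy Principle A.
*Farida₄* c-commands the anaphor but is outside its binding domain → cannot satisfy Principle A.
*Selin₅* c-commands the anaphor within its binding domain → licit binder.
*Priya₆* c-commands the anaphor within its binding domain → licit binder.

{5, 6}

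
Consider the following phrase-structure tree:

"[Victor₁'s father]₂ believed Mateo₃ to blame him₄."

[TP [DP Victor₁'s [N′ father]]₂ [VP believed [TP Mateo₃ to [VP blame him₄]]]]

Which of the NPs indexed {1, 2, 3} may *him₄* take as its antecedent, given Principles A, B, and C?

*him* is a pronoun, so Principle B applies: it must be free in its binding domain.
Binding domain of *him₄*: the embedded TP, whose subject is Mateo₃.
*Victor₁* and the pronoun do not c-command one another → neither Principle B nor Principle C is at stake; coindexation permitted.
*[Victor₁'s father]₂* c-commands the pronoun but from outside its binding domain, and is not c-commanded by it → coindexation permitted.
*Mateo₃* c-commands the pronoun within its binding domain → coindexation would violate Principle B.

{1, 2}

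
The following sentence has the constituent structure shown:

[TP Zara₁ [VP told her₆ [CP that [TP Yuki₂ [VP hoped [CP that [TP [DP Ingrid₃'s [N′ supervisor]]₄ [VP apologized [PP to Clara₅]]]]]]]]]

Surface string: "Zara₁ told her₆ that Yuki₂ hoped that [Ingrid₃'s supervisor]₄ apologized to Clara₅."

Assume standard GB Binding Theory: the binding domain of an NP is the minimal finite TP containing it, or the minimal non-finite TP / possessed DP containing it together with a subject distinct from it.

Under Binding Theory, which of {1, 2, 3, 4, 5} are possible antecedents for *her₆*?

none

*her* is a pronoun, so Principle B applies: it must be free in its binding domain.
Binding domain of *her₆*: the matrix TP, whose subject is Zara₁.
*Zara₁* c-commands the pronoun within its binding domain → coindexation would violate Principle B.
*Yuki₂*: the pronoun c-commands this R-expression → coindexation would violate Principle C on *Yuki₂*.
*Ingrid₃*: the pronoun c-commands this R-expression → coindexation would violate Principle C on *Ingrid₃*.
*[Ingrid₃'s supervisor]₄*: the pronoun c-commands this R-expression → coindexation would violate Principle C on *[Ingrid₃'s supervisor]₄*.
*Clara₅*: the pronoun c-commands this R-expression → coindexation would violate Principle C on *Clara₅*.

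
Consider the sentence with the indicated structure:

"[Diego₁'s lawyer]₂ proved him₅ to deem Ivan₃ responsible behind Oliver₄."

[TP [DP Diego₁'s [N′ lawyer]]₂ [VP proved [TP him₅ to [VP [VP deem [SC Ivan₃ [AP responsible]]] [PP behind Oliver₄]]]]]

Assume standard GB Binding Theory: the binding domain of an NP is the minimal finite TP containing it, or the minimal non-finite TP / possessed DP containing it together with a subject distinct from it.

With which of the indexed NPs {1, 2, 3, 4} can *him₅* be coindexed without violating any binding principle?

*him* is a pronoun, so Principle B applies: it must be free in its binding domain.
Binding domain of *him₅*: the matrix TP, whose subject is [Diego₁'s lawyer]₂.
*Diego₁* and the pronoun do not c-command one another → neither Principle B nor Principle C is at stake; coindexation permitted.
*[Diego₁'s lawyer]₂* c-commands the pronoun within its binding domain → coindexation would violate Principle B.
*Ivan₃*: the pronoun c-commands this R-expression → coindexation would violate Principle C on *Ivan₃*.
*Oliver₄*: the pronoun c-commands this R-expression → coindexation would violate Principle C on *Oliver₄*.

{1}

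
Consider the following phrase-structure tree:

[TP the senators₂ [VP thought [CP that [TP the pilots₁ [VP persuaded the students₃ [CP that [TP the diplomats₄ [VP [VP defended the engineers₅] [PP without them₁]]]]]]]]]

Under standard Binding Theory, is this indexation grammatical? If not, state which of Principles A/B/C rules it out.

grammatical

The two coindexed NPs are *the pilots₁* and *them₁*.
*them₁* is a pronoun; its binding domain is the embedded TP, whose subject is the diplomats₄. Within that domain it is c-commanded only by *the diplomats₄*, which carries a different index — the pronoun is free locally, so Principle B holds.
*the pilots₁* is an R-expression; *them₁* does not c-command it, and no other NP shares its index, so Principle C is satisfied.
All principles are respected.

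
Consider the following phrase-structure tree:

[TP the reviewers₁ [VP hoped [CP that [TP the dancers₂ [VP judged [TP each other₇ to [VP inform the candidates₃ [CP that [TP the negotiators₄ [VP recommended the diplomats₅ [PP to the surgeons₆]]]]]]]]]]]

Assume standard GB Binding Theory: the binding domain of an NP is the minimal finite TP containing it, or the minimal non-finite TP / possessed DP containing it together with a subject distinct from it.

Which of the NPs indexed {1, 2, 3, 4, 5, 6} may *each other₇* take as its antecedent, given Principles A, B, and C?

*each other* is an anaphor, so Principle A applies: it must be bound in its binding domain.
Binding domain of *each other₇*: the embedded TP, whose subject is the dancers₂.
*the reviewers₁* c-commands the anaphor but is outside its binding domain → cannot satisfy Principle A.
*the dancers₂* c-commands the anaphor within its binding domain → licit binder.
*the candidates₃* does not c-command the anaphor → cannot bind it.
*the negotiators₄* does not c-command the anaphor → cannot bind it.
*the diplomats₅* does not c-command the anaphor → cannot bind it.
*the surgeons₆* does not c-command the anaphor → cannot bind it.

{2}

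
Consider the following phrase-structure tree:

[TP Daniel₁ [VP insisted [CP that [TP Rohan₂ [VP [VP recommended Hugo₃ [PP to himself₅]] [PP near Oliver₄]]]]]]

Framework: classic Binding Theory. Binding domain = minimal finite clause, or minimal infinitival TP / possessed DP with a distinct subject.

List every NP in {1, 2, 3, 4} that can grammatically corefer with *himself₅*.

*himself* is an anaphor, so Principle A applies: it must be bound in its binding domain.
Binding domain of *himself₅*: the embedded TP, whose subject is Rohan₂.
*Daniel₁* c-commands the anaphor but is outside its binding domain → cannot satisfy Principle A.
*Rohan₂* c-commands the anaphor within its binding domain → licit binder.
*Hugo₃* c-commands the anaphor within its binding domain → licit binder.
*Oliver₄* does not c-command the anaphor → cannot bind it.

{2, 3}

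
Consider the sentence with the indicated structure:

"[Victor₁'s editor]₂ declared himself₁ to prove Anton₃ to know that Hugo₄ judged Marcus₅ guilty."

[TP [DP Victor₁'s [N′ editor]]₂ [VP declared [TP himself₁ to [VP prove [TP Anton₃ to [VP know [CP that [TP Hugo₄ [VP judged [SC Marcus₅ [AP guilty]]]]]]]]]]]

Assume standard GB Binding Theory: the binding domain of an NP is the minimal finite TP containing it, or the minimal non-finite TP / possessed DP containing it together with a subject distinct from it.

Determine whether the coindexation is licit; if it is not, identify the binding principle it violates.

The two coindexed NPs are *Victor₁* and *himself₁*.
*himself₁* is an anaphor. Principle A requires it to be bound within its binding domain — the matrix TP, whose subject is [Victor₁'s editor]₂.
Within that domain it is c-commanded by *[Victor₁'s editor]₂*, which does not share its index.
*Victor₁* does not c-command the anaphor at all.
The anaphor is unbound in its domain → Principle A violation.

Principle A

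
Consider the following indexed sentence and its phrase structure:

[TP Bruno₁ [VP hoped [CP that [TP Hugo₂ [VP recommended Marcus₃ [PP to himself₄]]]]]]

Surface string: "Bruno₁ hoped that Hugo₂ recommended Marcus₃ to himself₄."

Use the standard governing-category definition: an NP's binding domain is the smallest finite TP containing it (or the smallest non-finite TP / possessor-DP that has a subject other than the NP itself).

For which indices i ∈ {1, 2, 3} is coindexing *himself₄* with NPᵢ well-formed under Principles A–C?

{2, 3}

*himself* is an anaphor, so Principle A applies: it must be bound in its binding domain.
Binding domain of *himself₄*: the embedded TP, whose subject is Hugo₂.
*Bruno₁* c-commands the anaphor but is outside its binding domain → cannot satisfy Principle A.
*Hugo₂* c-commands the anaphor within its binding domain → licit binder.
*Marcus₃* c-commands the anaphor within its binding domain → licit binder.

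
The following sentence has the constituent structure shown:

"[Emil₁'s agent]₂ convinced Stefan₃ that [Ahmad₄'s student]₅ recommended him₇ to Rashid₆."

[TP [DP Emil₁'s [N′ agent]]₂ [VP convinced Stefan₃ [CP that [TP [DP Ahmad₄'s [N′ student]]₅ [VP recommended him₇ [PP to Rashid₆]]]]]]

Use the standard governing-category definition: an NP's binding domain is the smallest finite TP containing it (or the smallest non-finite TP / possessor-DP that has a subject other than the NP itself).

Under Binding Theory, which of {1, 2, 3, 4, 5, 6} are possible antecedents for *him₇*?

{1, 2, 3, 4}

*him* is a pronoun, so Principle B applies: it must be free in its binding domain.
Binding domain of *him₇*: the embedded TP, whose subject is [Ahmad₄'s student]₅.
*Emil₁* and the pronoun do not c-command one another → neither Principle B nor Principle C is at stake; coindexation permitted.
*[Emil₁'s agent]₂* c-commands the pronoun but from outside its binding domain, and is not c-commanded by it → coindexation permitted.
*Stefan₃* c-commands the pronoun but from outside its binding domain, and is not c-commanded by it → coindexation permitted.
*Ahmad₄* and the pronoun do not c-command one another → neither Principle B nor Principle C is at stake; coindexation permitted.
*[Ahmad₄'s student]₅* c-commands the pronoun within its binding domain → coindexation would violate Principle B.
*Rashid₆*: the pronoun c-commands this R-expression → coindexation would violate Principle C on *Rashid₆*.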